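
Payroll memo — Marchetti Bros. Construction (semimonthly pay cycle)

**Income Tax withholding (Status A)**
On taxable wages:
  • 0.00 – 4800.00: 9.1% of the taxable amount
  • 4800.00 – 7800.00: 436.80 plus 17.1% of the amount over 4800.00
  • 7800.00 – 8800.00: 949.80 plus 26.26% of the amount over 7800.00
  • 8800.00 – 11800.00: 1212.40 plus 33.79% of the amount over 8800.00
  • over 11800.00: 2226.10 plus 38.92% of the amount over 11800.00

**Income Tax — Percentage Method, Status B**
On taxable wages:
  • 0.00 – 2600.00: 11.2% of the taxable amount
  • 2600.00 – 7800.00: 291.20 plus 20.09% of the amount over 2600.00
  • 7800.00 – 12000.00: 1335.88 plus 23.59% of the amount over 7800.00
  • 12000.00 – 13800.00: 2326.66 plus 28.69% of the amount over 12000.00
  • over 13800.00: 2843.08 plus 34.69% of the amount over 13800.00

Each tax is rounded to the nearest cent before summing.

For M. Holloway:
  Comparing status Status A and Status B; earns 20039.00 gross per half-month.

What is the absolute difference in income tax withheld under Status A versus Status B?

Income Tax (Status A): taxable = 20039.00
  2226.10 + 38.92% × (20039.00 − 11800.00) = 2226.10 + 38.92% × 8239.00 = 5432.72
Income Tax (Status B): taxable = 20039.00
  2843.08 + 34.69% × (20039.00 − 13800.00) = 2843.08 + 34.69% × 6239.00 = 5007.39
Difference: |5432.72 − 5007.39| = 425.33 (higher under Status A)

425.33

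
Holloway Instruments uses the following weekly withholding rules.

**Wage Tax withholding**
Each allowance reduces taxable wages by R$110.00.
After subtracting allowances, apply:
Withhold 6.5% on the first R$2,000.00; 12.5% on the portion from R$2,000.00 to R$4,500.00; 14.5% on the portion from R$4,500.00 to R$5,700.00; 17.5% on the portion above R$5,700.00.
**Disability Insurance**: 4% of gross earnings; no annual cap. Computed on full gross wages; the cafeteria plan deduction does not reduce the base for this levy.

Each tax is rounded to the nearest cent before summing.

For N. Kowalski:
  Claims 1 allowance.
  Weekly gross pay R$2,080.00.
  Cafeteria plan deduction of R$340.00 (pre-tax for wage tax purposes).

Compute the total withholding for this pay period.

Wage Tax: taxable = R$2,080.00 − R$340.00 − 1×R$110.00 = R$1,630.00
  6.5% × R$1,630.00 = R$105.95
Disability Insurance: 4% × R$2,080.00 = R$83.20
Total: R$105.95 + R$83.20 = R$189.15

R$189.15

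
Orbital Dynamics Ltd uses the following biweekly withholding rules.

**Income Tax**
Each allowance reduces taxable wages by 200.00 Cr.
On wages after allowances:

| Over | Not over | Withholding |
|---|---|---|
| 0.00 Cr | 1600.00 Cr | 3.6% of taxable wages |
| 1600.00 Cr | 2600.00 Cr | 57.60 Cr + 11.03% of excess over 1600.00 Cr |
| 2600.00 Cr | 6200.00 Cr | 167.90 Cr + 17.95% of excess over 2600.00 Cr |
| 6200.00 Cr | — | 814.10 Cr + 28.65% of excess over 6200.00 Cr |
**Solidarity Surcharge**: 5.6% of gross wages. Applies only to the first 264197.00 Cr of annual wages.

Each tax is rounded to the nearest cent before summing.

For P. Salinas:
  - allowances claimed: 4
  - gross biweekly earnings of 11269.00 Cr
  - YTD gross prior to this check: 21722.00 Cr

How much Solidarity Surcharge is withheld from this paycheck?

Solidarity Surcharge: 5.6% × 11269.00 Cr = 631.06 Cr

631.06 Cr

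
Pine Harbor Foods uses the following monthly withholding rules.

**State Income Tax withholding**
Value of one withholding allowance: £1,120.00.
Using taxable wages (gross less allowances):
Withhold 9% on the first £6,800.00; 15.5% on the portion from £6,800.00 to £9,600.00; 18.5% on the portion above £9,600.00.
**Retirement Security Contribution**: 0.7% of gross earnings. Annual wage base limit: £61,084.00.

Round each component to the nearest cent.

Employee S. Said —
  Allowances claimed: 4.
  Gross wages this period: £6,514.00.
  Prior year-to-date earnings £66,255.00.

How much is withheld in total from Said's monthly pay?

£183.06

State Income Tax: taxable = £6,514.00 − 4×£1,120.00 = £2,034.00
  9% × £2,034.00 = £183.06
Retirement Security Contribution: YTD £66,255.00 ≥ cap £61,084.00 → £0.00
Total: £183.06 + £0.00 = £183.06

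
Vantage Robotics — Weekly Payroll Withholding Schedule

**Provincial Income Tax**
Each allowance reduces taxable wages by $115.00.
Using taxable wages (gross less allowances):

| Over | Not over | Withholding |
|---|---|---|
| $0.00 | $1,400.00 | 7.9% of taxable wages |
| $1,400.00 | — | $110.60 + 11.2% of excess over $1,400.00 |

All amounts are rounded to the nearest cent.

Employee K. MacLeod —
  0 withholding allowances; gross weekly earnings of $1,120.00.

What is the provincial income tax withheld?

$88.48

Provincial Income Tax: taxable = $1,120.00
  7.9% × $1,120.00 = $88.48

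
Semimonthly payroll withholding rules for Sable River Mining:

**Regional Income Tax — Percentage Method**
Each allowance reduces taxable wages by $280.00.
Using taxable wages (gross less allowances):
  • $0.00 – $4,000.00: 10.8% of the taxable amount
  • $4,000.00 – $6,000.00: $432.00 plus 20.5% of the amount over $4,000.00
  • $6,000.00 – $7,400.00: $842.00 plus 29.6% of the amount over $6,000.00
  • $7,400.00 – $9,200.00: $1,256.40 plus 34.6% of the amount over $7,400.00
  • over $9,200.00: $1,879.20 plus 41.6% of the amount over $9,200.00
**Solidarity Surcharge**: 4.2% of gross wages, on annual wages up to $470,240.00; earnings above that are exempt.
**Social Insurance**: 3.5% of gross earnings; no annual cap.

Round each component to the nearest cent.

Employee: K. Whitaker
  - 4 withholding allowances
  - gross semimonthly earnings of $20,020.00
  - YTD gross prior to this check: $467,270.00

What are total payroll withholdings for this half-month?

$6,739.84

Regional Income Tax: taxable = $20,020.00 − 4×$280.00 = $18,900.00
  $1,879.20 + 41.6% × ($18,900.00 − $9,200.00) = $1,879.20 + 41.6% × $9,700.00 = $5,914.40
Solidarity Surcharge: cap $470,240.00 − YTD $467,270.00 = $2,970.00 subject; 4.2% × $2,970.00 = $124.74
Social Insurance: 3.5% × $20,020.00 = $700.70
Total: $5,914.40 + $124.74 + $700.70 = $6,739.84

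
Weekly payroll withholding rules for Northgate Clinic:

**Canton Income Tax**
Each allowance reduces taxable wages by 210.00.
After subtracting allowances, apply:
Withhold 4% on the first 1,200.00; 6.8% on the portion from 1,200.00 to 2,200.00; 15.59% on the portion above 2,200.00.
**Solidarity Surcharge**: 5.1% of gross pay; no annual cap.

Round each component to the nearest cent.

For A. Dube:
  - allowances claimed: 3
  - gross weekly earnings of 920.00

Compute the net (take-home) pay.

861.48

Canton Income Tax: taxable = 920.00 − 3×210.00 = 290.00
  4% × 290.00 = 11.60
Solidarity Surcharge: 5.1% × 920.00 = 46.92
Total withheld: 11.60 + 46.92 = 58.52
Net pay: 920.00 − 58.52 = 861.48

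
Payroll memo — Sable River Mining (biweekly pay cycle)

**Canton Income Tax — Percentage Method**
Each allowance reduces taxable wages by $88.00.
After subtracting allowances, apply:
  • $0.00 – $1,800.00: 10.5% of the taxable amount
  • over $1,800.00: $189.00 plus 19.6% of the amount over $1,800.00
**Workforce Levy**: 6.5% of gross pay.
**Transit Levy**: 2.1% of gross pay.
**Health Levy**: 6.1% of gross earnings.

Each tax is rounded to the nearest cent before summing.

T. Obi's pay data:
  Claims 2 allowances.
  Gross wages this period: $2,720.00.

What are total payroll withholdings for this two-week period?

Canton Income Tax: taxable = $2,720.00 − 2×$88.00 = $2,544.00
  $189.00 + 19.6% × ($2,544.00 − $1,800.00) = $189.00 + 19.6% × $744.00 = $334.82
Workforce Levy: 6.5% × $2,720.00 = $176.80
Transit Levy: 2.1% × $2,720.00 = $57.12
Health Levy: 6.1% × $2,720.00 = $165.92
Total: $334.82 + $176.80 + $57.12 + $165.92 = $734.66

$734.66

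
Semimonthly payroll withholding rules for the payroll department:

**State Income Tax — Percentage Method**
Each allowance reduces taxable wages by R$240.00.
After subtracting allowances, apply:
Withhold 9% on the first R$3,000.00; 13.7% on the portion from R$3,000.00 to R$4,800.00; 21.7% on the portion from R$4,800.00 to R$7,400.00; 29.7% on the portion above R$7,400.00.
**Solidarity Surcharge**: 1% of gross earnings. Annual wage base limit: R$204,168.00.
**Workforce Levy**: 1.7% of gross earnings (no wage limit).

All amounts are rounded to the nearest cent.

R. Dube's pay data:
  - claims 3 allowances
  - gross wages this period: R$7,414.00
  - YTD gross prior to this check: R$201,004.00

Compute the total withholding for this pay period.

State Income Tax: taxable = R$7,414.00 − 3×R$240.00 = R$6,694.00
  R$516.60 + 21.7% × (R$6,694.00 − R$4,800.00) = R$516.60 + 21.7% × R$1,894.00 = R$927.60
Solidarity Surcharge: cap R$204,168.00 − YTD R$201,004.00 = R$3,164.00 subject; 1% × R$3,164.00 = R$31.64
Workforce Levy: 1.7% × R$7,414.00 = R$126.04
Total: R$927.60 + R$31.64 + R$126.04 = R$1,085.28

R$1,085.28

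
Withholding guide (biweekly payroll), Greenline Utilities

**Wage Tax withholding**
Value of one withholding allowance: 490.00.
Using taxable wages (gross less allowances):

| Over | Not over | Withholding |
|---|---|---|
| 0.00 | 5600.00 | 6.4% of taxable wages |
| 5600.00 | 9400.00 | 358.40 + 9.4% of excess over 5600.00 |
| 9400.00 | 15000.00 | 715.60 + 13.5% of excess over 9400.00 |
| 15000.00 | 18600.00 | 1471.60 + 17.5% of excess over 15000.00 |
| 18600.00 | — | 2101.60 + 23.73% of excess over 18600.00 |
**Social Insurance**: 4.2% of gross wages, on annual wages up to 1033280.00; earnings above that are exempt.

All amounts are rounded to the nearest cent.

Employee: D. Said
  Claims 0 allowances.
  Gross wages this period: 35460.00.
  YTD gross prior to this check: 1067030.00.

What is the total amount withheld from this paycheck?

6102.48

Wage Tax: taxable = 35460.00
  2101.60 + 23.73% × (35460.00 − 18600.00) = 2101.60 + 23.73% × 16860.00 = 6102.48
Social Insurance: YTD 1067030.00 ≥ cap 1033280.00 → 0.00
Total: 6102.48 + 0.00 = 6102.48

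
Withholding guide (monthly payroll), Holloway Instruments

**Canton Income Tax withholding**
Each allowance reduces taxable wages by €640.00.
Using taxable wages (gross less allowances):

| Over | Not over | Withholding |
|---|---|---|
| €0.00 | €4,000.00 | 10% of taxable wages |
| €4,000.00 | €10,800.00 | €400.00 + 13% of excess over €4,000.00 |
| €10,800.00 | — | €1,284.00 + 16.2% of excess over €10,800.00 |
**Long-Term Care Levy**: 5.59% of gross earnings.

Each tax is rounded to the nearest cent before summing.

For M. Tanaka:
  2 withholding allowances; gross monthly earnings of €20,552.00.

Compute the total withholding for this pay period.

Canton Income Tax: taxable = €20,552.00 − 2×€640.00 = €19,272.00
  €1,284.00 + 16.2% × (€19,272.00 − €10,800.00) = €1,284.00 + 16.2% × €8,472.00 = €2,656.46
Long-Term Care Levy: 5.59% × €20,552.00 = €1,148.86
Total: €2,656.46 + €1,148.86 = €3,805.32

€3,805.32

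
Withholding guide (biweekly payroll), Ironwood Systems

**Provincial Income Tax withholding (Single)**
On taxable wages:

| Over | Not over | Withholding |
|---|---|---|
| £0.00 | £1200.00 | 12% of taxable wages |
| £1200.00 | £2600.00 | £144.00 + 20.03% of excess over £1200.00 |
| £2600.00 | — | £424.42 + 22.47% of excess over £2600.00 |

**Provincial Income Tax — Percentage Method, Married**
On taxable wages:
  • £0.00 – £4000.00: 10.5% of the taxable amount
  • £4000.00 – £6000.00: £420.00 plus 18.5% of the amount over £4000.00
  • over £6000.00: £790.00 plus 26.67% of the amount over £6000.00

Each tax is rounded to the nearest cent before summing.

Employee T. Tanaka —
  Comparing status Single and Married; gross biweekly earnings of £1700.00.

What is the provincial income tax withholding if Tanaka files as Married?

£178.50

Provincial Income Tax (Married): taxable = £1700.00
  10.5% × £1700.00 = £178.50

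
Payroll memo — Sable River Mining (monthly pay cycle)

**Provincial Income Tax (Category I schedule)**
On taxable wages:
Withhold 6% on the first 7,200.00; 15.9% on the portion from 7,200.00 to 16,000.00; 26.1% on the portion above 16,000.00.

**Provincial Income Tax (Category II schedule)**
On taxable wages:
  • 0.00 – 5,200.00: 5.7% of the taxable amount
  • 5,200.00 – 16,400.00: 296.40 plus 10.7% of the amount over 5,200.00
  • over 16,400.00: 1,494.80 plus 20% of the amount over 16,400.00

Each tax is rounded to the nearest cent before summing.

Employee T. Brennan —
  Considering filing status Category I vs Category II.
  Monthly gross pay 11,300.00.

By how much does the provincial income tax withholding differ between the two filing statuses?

Provincial Income Tax (Category I): taxable = 11,300.00
  432.00 + 15.9% × (11,300.00 − 7,200.00) = 432.00 + 15.9% × 4,100.00 = 1,083.90
Provincial Income Tax (Category II): taxable = 11,300.00
  296.40 + 10.7% × (11,300.00 − 5,200.00) = 296.40 + 10.7% × 6,100.00 = 949.10
Difference: |1,083.90 − 949.10| = 134.80 (higher under Category I)

134.80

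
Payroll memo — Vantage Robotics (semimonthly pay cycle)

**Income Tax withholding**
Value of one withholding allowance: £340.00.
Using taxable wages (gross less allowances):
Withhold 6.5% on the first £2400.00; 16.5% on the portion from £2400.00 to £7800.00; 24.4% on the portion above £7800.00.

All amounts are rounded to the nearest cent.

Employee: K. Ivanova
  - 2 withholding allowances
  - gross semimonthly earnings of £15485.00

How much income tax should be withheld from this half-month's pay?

Income Tax: taxable = £15485.00 − 2×£340.00 = £14805.00
  £1047.00 + 24.4% × (£14805.00 − £7800.00) = £1047.00 + 24.4% × £7005.00 = £2756.22

£2756.22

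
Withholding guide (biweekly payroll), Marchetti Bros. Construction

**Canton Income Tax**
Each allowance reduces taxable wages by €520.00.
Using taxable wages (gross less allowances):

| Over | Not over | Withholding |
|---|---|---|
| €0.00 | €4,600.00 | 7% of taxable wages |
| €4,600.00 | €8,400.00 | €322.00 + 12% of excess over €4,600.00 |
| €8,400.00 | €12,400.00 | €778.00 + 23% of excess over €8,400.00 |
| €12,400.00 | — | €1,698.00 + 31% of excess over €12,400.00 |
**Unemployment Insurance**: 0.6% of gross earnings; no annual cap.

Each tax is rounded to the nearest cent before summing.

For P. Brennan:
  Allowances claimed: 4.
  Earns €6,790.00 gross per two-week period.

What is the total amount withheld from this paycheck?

€375.94

Canton Income Tax: taxable = €6,790.00 − 4×€520.00 = €4,710.00
  €322.00 + 12% × (€4,710.00 − €4,600.00) = €322.00 + 12% × €110.00 = €335.20
Unemployment Insurance: 0.6% × €6,790.00 = €40.74
Total: €335.20 + €40.74 = €375.94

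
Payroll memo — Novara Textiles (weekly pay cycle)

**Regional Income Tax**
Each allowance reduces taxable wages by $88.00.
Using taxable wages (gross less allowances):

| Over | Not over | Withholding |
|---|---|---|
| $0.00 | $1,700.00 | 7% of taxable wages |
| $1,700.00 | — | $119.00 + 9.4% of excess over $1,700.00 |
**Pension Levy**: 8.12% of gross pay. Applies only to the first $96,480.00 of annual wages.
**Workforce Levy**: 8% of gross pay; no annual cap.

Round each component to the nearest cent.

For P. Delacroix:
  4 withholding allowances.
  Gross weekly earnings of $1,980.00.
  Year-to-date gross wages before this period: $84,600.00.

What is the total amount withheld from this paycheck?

$433.14

Regional Income Tax: taxable = $1,980.00 − 4×$88.00 = $1,628.00
  7% × $1,628.00 = $113.96
Pension Levy: 8.12% × $1,980.00 = $160.78
Workforce Levy: 8% × $1,980.00 = $158.40
Total: $113.96 + $160.78 + $158.40 = $433.14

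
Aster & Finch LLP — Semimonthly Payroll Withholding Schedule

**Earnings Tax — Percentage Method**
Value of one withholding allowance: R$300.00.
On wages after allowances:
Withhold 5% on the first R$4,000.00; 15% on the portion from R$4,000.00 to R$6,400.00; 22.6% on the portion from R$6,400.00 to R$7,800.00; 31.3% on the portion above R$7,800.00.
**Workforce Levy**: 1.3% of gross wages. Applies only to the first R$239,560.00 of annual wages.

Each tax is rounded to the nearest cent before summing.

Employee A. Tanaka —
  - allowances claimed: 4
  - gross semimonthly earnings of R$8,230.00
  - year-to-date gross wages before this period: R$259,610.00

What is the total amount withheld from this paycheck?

Earnings Tax: taxable = R$8,230.00 − 4×R$300.00 = R$7,030.00
  R$560.00 + 22.6% × (R$7,030.00 − R$6,400.00) = R$560.00 + 22.6% × R$630.00 = R$702.38
Workforce Levy: YTD R$259,610.00 ≥ cap R$239,560.00 → R$0.00
Total: R$702.38 + R$0.00 = R$702.38

R$702.38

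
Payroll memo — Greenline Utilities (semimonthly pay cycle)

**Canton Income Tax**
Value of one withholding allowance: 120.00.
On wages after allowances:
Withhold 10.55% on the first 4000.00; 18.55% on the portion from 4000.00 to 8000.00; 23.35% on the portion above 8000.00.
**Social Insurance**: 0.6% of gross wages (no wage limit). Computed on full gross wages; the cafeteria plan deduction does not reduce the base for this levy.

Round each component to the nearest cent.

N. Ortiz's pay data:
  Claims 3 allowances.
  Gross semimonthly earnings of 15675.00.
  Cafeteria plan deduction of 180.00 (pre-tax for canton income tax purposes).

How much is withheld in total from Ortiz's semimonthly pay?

Canton Income Tax: taxable = 15675.00 − 180.00 − 3×120.00 = 15135.00
  1164.00 + 23.35% × (15135.00 − 8000.00) = 1164.00 + 23.35% × 7135.00 = 2830.02
Social Insurance: 0.6% × 15675.00 = 94.05
Total: 2830.02 + 94.05 = 2924.07

2924.07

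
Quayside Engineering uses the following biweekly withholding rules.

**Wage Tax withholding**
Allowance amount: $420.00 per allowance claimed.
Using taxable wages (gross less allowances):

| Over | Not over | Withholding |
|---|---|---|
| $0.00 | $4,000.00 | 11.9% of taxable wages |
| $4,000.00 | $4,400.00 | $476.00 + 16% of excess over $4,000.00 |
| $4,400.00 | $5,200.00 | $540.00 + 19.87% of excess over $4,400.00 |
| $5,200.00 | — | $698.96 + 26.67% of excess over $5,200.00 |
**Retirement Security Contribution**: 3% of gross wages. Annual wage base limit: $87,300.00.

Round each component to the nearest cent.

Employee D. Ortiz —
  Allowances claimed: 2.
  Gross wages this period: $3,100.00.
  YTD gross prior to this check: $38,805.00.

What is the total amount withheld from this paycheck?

Wage Tax: taxable = $3,100.00 − 2×$420.00 = $2,260.00
  11.9% × $2,260.00 = $268.94
Retirement Security Contribution: 3% × $3,100.00 = $93.00
Total: $268.94 + $93.00 = $361.94

$361.94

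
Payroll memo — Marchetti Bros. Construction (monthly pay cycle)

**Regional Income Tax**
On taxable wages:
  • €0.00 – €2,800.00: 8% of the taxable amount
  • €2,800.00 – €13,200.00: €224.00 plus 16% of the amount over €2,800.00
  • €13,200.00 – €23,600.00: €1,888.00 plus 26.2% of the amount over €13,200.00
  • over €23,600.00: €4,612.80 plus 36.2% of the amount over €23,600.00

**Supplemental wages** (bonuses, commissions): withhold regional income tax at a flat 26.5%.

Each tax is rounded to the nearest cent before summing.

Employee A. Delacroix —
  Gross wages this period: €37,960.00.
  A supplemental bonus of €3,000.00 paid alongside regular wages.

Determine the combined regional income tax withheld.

Regional Income Tax: taxable = €37,960.00
  €4,612.80 + 36.2% × (€37,960.00 − €23,600.00) = €4,612.80 + 36.2% × €14,360.00 = €9,811.12
Supplemental (26.5% flat on bonus): 26.5% × €3,000.00 = €795.00
Total regional income tax: €9,811.12 + €795.00 = €10,606.12

€10,606.12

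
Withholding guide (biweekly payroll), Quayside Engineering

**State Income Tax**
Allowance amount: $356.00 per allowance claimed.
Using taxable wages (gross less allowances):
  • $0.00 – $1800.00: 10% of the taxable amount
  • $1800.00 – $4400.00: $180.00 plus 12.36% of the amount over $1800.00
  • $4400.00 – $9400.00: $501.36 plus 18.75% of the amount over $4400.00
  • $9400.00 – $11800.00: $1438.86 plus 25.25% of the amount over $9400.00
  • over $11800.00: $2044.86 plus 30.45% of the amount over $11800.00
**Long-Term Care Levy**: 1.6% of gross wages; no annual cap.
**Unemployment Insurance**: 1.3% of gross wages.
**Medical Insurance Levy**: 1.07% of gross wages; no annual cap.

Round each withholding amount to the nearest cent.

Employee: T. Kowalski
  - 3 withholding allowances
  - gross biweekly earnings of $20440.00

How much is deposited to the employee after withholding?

$15278.00

State Income Tax: taxable = $20440.00 − 3×$356.00 = $19372.00
  $2044.86 + 30.45% × ($19372.00 − $11800.00) = $2044.86 + 30.45% × $7572.00 = $4350.53
Long-Term Care Levy: 1.6% × $20440.00 = $327.04
Unemployment Insurance: 1.3% × $20440.00 = $265.72
Medical Insurance Levy: 1.07% × $20440.00 = $218.71
Total withheld: $4350.53 + $327.04 + $265.72 + $218.71 = $5162.00
Net pay: $20440.00 − $5162.00 = $15278.00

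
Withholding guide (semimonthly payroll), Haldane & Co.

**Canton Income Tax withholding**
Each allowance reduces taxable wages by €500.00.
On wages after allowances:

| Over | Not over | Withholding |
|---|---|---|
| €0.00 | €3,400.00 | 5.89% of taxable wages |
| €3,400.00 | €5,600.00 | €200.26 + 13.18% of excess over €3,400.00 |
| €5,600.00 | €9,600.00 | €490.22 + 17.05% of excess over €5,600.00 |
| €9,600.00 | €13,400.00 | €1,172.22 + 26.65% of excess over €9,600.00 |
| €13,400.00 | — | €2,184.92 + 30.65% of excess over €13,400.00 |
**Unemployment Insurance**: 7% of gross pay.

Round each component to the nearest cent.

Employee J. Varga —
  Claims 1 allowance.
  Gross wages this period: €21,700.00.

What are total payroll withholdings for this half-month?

Canton Income Tax: taxable = €21,700.00 − 1×€500.00 = €21,200.00
  €2,184.92 + 30.65% × (€21,200.00 − €13,400.00) = €2,184.92 + 30.65% × €7,800.00 = €4,575.62
Unemployment Insurance: 7% × €21,700.00 = €1,519.00
Total: €4,575.62 + €1,519.00 = €6,094.62

€6,094.62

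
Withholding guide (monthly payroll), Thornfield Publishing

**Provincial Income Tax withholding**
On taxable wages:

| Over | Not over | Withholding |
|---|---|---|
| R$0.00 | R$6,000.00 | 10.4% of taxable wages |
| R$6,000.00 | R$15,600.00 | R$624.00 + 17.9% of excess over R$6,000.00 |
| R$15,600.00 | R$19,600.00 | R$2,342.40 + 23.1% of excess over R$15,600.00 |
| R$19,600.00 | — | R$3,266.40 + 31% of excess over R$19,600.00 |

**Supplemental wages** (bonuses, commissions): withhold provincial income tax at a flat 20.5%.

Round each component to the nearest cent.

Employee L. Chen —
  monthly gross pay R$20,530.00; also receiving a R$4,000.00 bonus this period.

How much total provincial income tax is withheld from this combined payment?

R$4,374.70

Provincial Income Tax: taxable = R$20,530.00
  R$3,266.40 + 31% × (R$20,530.00 − R$19,600.00) = R$3,266.40 + 31% × R$930.00 = R$3,554.70
Supplemental (20.5% flat on bonus): 20.5% × R$4,000.00 = R$820.00
Total provincial income tax: R$3,554.70 + R$820.00 = R$4,374.70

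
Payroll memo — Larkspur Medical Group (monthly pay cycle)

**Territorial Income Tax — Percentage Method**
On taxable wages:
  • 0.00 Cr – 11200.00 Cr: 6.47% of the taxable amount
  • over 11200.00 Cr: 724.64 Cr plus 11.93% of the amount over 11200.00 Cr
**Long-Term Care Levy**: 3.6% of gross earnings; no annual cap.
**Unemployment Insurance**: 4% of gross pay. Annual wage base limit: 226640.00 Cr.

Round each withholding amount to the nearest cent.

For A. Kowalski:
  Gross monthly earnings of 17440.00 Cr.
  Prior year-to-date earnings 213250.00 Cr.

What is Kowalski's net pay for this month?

14807.49 Cr

Territorial Income Tax: taxable = 17440.00 Cr
  724.64 Cr + 11.93% × (17440.00 Cr − 11200.00 Cr) = 724.64 Cr + 11.93% × 6240.00 Cr = 1469.07 Cr
Long-Term Care Levy: 3.6% × 17440.00 Cr = 627.84 Cr
Unemployment Insurance: cap 226640.00 Cr − YTD 213250.00 Cr = 13390.00 Cr subject; 4% × 13390.00 Cr = 535.60 Cr
Total withheld: 1469.07 Cr + 627.84 Cr + 535.60 Cr = 2632.51 Cr
Net pay: 17440.00 Cr − 2632.51 Cr = 14807.49 Cr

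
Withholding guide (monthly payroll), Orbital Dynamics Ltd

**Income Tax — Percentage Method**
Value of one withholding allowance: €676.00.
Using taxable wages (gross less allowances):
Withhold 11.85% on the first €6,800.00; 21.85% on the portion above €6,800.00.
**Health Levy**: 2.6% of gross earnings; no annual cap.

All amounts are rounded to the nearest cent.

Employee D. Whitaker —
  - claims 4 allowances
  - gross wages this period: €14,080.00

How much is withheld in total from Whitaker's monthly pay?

Income Tax: taxable = €14,080.00 − 4×€676.00 = €11,376.00
  €805.80 + 21.85% × (€11,376.00 − €6,800.00) = €805.80 + 21.85% × €4,576.00 = €1,805.66
Health Levy: 2.6% × €14,080.00 = €366.08
Total: €1,805.66 + €366.08 = €2,171.74

€2,171.74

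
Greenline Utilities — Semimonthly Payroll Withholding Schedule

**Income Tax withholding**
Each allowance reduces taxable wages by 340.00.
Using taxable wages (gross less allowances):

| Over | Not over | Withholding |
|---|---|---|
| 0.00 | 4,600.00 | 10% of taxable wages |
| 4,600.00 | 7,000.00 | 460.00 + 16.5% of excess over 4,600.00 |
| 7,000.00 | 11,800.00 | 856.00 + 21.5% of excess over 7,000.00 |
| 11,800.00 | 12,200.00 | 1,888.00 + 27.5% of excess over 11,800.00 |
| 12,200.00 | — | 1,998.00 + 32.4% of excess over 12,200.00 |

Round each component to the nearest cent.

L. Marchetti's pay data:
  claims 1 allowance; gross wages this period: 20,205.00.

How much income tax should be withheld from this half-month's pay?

4,481.46

Income Tax: taxable = 20,205.00 − 1×340.00 = 19,865.00
  1,998.00 + 32.4% × (19,865.00 − 12,200.00) = 1,998.00 + 32.4% × 7,665.00 = 4,481.46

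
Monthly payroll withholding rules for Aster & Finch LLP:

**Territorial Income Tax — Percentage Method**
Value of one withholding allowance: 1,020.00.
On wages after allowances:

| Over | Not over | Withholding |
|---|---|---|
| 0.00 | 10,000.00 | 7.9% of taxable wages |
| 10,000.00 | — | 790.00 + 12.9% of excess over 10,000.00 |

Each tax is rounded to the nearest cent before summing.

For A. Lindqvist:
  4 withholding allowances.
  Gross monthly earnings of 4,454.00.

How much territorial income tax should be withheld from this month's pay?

29.55

Territorial Income Tax: taxable = 4,454.00 − 4×1,020.00 = 374.00
  7.9% × 374.00 = 29.55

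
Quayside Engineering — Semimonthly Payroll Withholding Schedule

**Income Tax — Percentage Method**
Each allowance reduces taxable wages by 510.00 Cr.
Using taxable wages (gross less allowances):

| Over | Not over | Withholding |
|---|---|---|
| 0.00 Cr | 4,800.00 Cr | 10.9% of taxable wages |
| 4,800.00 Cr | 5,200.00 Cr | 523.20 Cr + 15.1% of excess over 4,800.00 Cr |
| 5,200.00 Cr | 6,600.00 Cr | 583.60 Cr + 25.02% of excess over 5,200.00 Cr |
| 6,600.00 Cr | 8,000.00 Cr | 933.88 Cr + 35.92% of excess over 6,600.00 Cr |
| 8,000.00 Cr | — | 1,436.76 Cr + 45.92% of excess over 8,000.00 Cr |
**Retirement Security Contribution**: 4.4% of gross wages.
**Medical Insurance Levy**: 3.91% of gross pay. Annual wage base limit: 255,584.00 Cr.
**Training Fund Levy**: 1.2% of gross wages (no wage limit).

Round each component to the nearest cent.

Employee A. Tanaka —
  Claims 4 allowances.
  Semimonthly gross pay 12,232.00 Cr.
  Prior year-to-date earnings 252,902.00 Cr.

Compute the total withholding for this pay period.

Income Tax: taxable = 12,232.00 Cr − 4×510.00 Cr = 10,192.00 Cr
  1,436.76 Cr + 45.92% × (10,192.00 Cr − 8,000.00 Cr) = 1,436.76 Cr + 45.92% × 2,192.00 Cr = 2,443.33 Cr
Retirement Security Contribution: 4.4% × 12,232.00 Cr = 538.21 Cr
Medical Insurance Levy: cap 255,584.00 Cr − YTD 252,902.00 Cr = 2,682.00 Cr subject; 3.91% × 2,682.00 Cr = 104.87 Cr
Training Fund Levy: 1.2% × 12,232.00 Cr = 146.78 Cr
Total: 2,443.33 Cr + 538.21 Cr + 104.87 Cr + 146.78 Cr = 3,233.19 Cr

3,233.19 Cr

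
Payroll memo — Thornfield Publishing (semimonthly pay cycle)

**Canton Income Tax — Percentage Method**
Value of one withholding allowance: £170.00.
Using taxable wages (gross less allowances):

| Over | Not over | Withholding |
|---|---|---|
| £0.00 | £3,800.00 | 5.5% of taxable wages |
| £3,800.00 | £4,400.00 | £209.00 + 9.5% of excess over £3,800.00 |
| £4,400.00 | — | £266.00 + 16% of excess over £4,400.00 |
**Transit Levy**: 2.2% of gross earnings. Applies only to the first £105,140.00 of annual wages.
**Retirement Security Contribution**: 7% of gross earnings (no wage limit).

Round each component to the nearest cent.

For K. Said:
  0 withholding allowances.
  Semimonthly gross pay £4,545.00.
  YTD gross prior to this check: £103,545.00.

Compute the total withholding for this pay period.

£642.44

Canton Income Tax: taxable = £4,545.00
  £266.00 + 16% × (£4,545.00 − £4,400.00) = £266.00 + 16% × £145.00 = £289.20
Transit Levy: cap £105,140.00 − YTD £103,545.00 = £1,595.00 subject; 2.2% × £1,595.00 = £35.09
Retirement Security Contribution: 7% × £4,545.00 = £318.15
Total: £289.20 + £35.09 + £318.15 = £642.44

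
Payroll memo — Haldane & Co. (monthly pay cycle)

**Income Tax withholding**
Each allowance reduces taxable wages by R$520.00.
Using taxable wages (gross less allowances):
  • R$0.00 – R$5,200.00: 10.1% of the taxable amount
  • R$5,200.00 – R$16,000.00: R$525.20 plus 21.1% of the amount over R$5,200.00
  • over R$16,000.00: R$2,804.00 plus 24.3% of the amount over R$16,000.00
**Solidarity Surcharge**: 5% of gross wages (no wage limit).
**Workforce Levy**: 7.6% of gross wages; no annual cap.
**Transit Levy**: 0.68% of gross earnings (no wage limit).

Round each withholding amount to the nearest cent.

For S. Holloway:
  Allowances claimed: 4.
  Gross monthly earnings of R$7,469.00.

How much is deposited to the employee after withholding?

Income Tax: taxable = R$7,469.00 − 4×R$520.00 = R$5,389.00
  R$525.20 + 21.1% × (R$5,389.00 − R$5,200.00) = R$525.20 + 21.1% × R$189.00 = R$565.08
Solidarity Surcharge: 5% × R$7,469.00 = R$373.45
Workforce Levy: 7.6% × R$7,469.00 = R$567.64
Transit Levy: 0.68% × R$7,469.00 = R$50.79
Total withheld: R$565.08 + R$373.45 + R$567.64 + R$50.79 = R$1,556.96
Net pay: R$7,469.00 − R$1,556.96 = R$5,912.04

R$5,912.04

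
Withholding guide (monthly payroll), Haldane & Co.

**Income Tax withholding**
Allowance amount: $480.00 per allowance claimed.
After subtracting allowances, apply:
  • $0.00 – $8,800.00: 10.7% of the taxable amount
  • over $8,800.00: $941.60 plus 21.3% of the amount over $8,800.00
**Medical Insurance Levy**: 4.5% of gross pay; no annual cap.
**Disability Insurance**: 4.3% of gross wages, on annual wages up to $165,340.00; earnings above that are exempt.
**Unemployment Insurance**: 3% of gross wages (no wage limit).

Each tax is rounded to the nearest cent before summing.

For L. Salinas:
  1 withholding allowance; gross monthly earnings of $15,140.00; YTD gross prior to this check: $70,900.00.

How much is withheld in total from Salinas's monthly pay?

Income Tax: taxable = $15,140.00 − 1×$480.00 = $14,660.00
  $941.60 + 21.3% × ($14,660.00 − $8,800.00) = $941.60 + 21.3% × $5,860.00 = $2,189.78
Medical Insurance Levy: 4.5% × $15,140.00 = $681.30
Disability Insurance: 4.3% × $15,140.00 = $651.02
Unemployment Insurance: 3% × $15,140.00 = $454.20
Total: $2,189.78 + $681.30 + $651.02 + $454.20 = $3,976.30

$3,976.30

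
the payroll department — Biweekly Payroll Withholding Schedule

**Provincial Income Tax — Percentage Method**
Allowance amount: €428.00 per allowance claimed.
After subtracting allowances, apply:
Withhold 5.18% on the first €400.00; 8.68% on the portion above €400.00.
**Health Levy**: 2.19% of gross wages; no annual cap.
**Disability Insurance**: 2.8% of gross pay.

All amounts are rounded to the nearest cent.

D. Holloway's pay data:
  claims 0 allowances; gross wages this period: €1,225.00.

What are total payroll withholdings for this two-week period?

Provincial Income Tax: taxable = €1,225.00
  €20.72 + 8.68% × (€1,225.00 − €400.00) = €20.72 + 8.68% × €825.00 = €92.33
Health Levy: 2.19% × €1,225.00 = €26.83
Disability Insurance: 2.8% × €1,225.00 = €34.30
Total: €92.33 + €26.83 + €34.30 = €153.46

€153.46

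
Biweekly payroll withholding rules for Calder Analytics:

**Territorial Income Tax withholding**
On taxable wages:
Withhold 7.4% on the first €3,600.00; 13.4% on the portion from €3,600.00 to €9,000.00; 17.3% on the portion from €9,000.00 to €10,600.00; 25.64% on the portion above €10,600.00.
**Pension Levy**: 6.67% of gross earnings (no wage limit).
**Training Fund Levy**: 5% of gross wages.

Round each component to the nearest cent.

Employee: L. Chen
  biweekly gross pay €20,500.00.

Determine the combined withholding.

Territorial Income Tax: taxable = €20,500.00
  €1,266.80 + 25.64% × (€20,500.00 − €10,600.00) = €1,266.80 + 25.64% × €9,900.00 = €3,805.16
Pension Levy: 6.67% × €20,500.00 = €1,367.35
Training Fund Levy: 5% × €20,500.00 = €1,025.00
Total: €3,805.16 + €1,367.35 + €1,025.00 = €6,197.51

€6,197.51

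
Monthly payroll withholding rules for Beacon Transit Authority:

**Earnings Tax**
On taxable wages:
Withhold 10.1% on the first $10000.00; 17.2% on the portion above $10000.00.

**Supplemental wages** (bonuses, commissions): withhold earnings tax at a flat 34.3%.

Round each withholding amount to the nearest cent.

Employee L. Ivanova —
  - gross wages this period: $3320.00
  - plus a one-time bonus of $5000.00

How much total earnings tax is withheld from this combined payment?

$2050.32

Earnings Tax: taxable = $3320.00
  10.1% × $3320.00 = $335.32
Supplemental (34.3% flat on bonus): 34.3% × $5000.00 = $1715.00
Total earnings tax: $335.32 + $1715.00 = $2050.32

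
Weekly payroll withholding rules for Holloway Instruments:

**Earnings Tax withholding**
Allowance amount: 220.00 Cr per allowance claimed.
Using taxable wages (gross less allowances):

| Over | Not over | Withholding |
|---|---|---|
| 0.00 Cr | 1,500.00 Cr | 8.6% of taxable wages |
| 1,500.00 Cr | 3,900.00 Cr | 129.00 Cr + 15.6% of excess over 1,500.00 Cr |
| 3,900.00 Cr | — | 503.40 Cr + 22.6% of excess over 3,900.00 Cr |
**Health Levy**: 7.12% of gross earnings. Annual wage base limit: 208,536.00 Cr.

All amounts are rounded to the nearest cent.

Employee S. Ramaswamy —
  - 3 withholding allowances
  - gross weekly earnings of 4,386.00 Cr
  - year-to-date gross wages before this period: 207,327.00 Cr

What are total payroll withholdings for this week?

562.34 Cr

Earnings Tax: taxable = 4,386.00 Cr − 3×220.00 Cr = 3,726.00 Cr
  129.00 Cr + 15.6% × (3,726.00 Cr − 1,500.00 Cr) = 129.00 Cr + 15.6% × 2,226.00 Cr = 476.26 Cr
Health Levy: cap 208,536.00 Cr − YTD 207,327.00 Cr = 1,209.00 Cr subject; 7.12% × 1,209.00 Cr = 86.08 Cr
Total: 476.26 Cr + 86.08 Cr = 562.34 Cr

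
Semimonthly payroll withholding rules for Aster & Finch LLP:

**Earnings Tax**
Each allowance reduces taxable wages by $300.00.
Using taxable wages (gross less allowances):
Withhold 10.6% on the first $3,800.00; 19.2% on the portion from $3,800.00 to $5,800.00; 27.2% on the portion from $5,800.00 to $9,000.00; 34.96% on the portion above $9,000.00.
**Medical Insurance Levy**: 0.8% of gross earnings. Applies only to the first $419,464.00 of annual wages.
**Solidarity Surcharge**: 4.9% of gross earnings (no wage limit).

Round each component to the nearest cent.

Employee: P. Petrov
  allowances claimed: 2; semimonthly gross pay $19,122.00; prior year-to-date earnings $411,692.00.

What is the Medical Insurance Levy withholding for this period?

Medical Insurance Levy: cap $419,464.00 − YTD $411,692.00 = $7,772.00 subject; 0.8% × $7,772.00 = $62.18

$62.18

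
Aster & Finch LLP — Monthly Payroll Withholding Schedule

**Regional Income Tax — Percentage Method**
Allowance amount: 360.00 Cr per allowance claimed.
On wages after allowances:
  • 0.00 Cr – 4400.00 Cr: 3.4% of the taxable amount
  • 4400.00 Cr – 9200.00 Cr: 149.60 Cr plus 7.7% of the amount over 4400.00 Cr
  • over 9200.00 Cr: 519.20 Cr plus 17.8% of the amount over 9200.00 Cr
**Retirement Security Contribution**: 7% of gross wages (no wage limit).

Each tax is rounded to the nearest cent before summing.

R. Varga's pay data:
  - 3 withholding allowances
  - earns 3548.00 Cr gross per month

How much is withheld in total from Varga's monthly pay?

332.27 Cr

Regional Income Tax: taxable = 3548.00 Cr − 3×360.00 Cr = 2468.00 Cr
  3.4% × 2468.00 Cr = 83.91 Cr
Retirement Security Contribution: 7% × 3548.00 Cr = 248.36 Cr
Total: 83.91 Cr + 248.36 Cr = 332.27 Cr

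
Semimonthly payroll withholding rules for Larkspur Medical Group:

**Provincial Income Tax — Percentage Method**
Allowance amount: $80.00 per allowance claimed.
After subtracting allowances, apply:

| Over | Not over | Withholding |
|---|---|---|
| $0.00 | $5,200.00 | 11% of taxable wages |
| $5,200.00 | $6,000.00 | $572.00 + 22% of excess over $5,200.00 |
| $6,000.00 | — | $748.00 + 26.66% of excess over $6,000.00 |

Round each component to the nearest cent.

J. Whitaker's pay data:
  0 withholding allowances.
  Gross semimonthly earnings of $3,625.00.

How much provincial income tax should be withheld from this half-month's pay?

Provincial Income Tax: taxable = $3,625.00
  11% × $3,625.00 = $398.75

$398.75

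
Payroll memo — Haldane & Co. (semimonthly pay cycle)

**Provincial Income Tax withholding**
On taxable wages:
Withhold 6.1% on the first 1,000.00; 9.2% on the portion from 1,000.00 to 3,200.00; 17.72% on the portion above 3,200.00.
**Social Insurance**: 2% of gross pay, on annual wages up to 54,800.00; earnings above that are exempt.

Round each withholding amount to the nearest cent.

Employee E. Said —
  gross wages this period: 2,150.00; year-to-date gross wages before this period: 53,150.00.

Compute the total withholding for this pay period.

Provincial Income Tax: taxable = 2,150.00
  61.00 + 9.2% × (2,150.00 − 1,000.00) = 61.00 + 9.2% × 1,150.00 = 166.80
Social Insurance: cap 54,800.00 − YTD 53,150.00 = 1,650.00 subject; 2% × 1,650.00 = 33.00
Total: 166.80 + 33.00 = 199.80

199.80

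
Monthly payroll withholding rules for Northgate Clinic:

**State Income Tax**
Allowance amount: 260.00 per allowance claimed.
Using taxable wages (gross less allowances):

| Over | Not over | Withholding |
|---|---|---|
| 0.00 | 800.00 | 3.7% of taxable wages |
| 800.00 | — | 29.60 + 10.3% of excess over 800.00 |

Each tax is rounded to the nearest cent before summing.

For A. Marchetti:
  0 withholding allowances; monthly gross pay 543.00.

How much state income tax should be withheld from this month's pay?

20.09

State Income Tax: taxable = 543.00
  3.7% × 543.00 = 20.09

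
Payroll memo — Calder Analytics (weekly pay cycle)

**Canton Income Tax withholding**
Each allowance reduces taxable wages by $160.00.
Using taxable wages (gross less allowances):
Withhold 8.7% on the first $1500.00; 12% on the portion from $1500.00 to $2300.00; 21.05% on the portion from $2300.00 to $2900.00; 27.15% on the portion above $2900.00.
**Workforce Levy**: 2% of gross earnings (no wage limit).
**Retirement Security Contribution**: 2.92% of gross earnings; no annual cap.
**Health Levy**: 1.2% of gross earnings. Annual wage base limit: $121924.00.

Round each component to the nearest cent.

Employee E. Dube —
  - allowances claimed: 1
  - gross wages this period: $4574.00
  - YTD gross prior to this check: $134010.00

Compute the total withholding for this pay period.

$988.89

Canton Income Tax: taxable = $4574.00 − 1×$160.00 = $4414.00
  $352.80 + 27.15% × ($4414.00 − $2900.00) = $352.80 + 27.15% × $1514.00 = $763.85
Workforce Levy: 2% × $4574.00 = $91.48
Retirement Security Contribution: 2.92% × $4574.00 = $133.56
Health Levy: YTD $134010.00 ≥ cap $121924.00 → $0.00
Total: $763.85 + $91.48 + $133.56 + $0.00 = $988.89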